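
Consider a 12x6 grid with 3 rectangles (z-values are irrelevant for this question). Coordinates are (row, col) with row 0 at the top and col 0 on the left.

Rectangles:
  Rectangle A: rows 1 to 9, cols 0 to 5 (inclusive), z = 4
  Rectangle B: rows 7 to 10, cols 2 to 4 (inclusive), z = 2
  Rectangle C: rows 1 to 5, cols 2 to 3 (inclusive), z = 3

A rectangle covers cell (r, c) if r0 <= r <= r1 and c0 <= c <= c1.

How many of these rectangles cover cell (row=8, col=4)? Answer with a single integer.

Check cell (8,4):
  A: rows 1-9 cols 0-5 -> covers
  B: rows 7-10 cols 2-4 -> covers
  C: rows 1-5 cols 2-3 -> outside (row miss)
Count covering = 2

Answer: 2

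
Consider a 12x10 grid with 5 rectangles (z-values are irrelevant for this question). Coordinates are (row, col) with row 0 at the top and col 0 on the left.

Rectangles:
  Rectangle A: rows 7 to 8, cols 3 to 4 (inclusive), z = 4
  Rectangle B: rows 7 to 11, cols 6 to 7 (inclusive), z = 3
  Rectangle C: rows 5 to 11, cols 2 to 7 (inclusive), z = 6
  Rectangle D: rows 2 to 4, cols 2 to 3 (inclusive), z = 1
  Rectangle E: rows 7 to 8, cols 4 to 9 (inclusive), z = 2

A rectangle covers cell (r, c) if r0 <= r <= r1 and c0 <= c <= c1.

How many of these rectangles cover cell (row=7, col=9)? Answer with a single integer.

Answer: 1

Derivation:
Check cell (7,9):
  A: rows 7-8 cols 3-4 -> outside (col miss)
  B: rows 7-11 cols 6-7 -> outside (col miss)
  C: rows 5-11 cols 2-7 -> outside (col miss)
  D: rows 2-4 cols 2-3 -> outside (row miss)
  E: rows 7-8 cols 4-9 -> covers
Count covering = 1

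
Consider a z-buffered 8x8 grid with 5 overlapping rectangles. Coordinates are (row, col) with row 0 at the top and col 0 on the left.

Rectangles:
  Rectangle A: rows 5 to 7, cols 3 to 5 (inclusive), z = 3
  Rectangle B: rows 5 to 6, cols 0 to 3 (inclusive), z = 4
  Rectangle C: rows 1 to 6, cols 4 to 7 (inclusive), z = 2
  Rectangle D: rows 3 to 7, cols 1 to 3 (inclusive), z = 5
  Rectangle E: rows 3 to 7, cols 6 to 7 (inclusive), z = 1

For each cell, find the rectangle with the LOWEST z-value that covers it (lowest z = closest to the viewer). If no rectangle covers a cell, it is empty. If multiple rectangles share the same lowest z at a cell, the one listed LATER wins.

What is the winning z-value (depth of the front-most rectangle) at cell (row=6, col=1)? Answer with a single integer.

Check cell (6,1):
  A: rows 5-7 cols 3-5 -> outside (col miss)
  B: rows 5-6 cols 0-3 z=4 -> covers; best now B (z=4)
  C: rows 1-6 cols 4-7 -> outside (col miss)
  D: rows 3-7 cols 1-3 z=5 -> covers; best now B (z=4)
  E: rows 3-7 cols 6-7 -> outside (col miss)
Winner: B at z=4

Answer: 4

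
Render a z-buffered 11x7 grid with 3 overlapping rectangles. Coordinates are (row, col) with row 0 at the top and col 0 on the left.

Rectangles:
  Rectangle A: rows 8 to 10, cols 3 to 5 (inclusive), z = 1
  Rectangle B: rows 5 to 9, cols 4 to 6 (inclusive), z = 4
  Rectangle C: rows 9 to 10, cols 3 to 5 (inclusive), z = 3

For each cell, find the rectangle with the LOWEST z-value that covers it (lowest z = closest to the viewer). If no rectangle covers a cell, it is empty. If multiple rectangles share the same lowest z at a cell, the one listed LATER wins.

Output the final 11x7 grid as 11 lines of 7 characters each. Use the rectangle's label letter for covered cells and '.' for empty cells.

.......
.......
.......
.......
.......
....BBB
....BBB
....BBB
...AAAB
...AAAB
...AAA.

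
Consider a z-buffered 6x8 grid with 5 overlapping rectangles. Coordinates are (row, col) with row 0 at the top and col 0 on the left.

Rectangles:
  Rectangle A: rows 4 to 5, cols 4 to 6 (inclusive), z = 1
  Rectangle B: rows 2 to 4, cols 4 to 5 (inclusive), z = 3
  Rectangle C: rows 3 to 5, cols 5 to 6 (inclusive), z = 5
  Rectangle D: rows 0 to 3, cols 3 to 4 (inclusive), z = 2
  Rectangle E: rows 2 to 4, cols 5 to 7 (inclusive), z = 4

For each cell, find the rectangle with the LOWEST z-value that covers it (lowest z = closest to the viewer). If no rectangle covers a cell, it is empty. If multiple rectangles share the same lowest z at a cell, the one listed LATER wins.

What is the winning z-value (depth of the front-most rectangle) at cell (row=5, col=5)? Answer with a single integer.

Answer: 1

Derivation:
Check cell (5,5):
  A: rows 4-5 cols 4-6 z=1 -> covers; best now A (z=1)
  B: rows 2-4 cols 4-5 -> outside (row miss)
  C: rows 3-5 cols 5-6 z=5 -> covers; best now A (z=1)
  D: rows 0-3 cols 3-4 -> outside (row miss)
  E: rows 2-4 cols 5-7 -> outside (row miss)
Winner: A at z=1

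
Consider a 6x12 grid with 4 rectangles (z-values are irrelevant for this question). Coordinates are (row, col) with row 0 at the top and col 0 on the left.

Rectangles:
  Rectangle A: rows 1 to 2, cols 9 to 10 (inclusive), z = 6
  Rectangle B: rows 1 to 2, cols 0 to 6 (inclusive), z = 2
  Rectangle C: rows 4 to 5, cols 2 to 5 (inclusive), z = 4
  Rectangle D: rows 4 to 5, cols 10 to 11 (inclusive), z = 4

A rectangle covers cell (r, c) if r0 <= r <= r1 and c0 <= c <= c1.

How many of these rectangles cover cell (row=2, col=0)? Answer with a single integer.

Check cell (2,0):
  A: rows 1-2 cols 9-10 -> outside (col miss)
  B: rows 1-2 cols 0-6 -> covers
  C: rows 4-5 cols 2-5 -> outside (row miss)
  D: rows 4-5 cols 10-11 -> outside (row miss)
Count covering = 1

Answer: 1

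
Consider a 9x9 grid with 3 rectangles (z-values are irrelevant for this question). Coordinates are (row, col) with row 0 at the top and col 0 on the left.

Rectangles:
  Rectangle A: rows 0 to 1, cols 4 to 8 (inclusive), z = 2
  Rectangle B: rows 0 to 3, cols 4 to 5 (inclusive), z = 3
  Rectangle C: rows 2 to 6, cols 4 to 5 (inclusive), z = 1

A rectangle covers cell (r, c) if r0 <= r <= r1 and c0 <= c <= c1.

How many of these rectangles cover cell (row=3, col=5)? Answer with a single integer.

Answer: 2

Derivation:
Check cell (3,5):
  A: rows 0-1 cols 4-8 -> outside (row miss)
  B: rows 0-3 cols 4-5 -> covers
  C: rows 2-6 cols 4-5 -> covers
Count covering = 2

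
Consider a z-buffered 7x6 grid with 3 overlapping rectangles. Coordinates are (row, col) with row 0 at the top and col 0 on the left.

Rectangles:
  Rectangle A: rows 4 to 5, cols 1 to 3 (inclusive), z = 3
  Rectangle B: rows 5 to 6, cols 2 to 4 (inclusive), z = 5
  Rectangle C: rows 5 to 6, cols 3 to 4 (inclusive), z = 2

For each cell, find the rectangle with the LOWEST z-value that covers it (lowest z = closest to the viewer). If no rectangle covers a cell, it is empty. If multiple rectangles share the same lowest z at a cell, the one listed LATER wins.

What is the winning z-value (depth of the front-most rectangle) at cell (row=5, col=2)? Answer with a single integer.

Check cell (5,2):
  A: rows 4-5 cols 1-3 z=3 -> covers; best now A (z=3)
  B: rows 5-6 cols 2-4 z=5 -> covers; best now A (z=3)
  C: rows 5-6 cols 3-4 -> outside (col miss)
Winner: A at z=3

Answer: 3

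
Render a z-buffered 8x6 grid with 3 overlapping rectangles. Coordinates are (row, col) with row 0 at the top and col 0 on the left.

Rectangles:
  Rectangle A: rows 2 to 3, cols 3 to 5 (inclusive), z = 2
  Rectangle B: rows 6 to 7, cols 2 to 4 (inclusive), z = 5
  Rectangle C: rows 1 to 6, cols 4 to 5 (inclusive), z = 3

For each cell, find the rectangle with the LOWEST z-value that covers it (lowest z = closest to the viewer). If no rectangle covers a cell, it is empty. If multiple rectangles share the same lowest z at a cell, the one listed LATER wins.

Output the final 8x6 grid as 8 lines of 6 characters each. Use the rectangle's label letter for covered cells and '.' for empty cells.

......
....CC
...AAA
...AAA
....CC
....CC
..BBCC
..BBB.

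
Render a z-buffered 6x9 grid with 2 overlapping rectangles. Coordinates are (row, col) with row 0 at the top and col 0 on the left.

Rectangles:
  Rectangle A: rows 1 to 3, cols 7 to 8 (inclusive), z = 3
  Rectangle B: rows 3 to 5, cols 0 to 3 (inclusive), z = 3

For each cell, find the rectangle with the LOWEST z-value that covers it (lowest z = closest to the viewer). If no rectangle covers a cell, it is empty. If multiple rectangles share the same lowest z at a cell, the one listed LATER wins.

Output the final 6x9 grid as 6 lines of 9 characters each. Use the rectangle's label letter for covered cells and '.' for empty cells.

.........
.......AA
.......AA
BBBB...AA
BBBB.....
BBBB.....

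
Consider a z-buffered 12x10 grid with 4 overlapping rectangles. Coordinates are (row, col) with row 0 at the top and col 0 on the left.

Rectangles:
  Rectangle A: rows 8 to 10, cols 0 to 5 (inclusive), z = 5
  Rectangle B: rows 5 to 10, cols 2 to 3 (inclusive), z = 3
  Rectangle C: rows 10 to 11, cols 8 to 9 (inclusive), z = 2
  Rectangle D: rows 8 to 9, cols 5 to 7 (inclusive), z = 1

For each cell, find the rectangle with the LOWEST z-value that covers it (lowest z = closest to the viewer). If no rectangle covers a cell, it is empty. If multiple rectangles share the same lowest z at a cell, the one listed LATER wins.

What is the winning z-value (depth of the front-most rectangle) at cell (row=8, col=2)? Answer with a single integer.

Answer: 3

Derivation:
Check cell (8,2):
  A: rows 8-10 cols 0-5 z=5 -> covers; best now A (z=5)
  B: rows 5-10 cols 2-3 z=3 -> covers; best now B (z=3)
  C: rows 10-11 cols 8-9 -> outside (row miss)
  D: rows 8-9 cols 5-7 -> outside (col miss)
Winner: B at z=3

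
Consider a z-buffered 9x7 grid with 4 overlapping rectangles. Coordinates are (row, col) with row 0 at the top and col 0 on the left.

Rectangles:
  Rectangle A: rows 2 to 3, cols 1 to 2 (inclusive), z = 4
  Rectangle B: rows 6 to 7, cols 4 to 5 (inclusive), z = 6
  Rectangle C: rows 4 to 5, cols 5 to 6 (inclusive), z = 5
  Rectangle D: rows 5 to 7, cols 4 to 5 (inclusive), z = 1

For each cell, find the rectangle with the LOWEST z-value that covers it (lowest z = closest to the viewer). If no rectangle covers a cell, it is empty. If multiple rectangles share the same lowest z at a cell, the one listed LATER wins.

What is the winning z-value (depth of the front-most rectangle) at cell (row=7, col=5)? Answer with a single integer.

Answer: 1

Derivation:
Check cell (7,5):
  A: rows 2-3 cols 1-2 -> outside (row miss)
  B: rows 6-7 cols 4-5 z=6 -> covers; best now B (z=6)
  C: rows 4-5 cols 5-6 -> outside (row miss)
  D: rows 5-7 cols 4-5 z=1 -> covers; best now D (z=1)
Winner: D at z=1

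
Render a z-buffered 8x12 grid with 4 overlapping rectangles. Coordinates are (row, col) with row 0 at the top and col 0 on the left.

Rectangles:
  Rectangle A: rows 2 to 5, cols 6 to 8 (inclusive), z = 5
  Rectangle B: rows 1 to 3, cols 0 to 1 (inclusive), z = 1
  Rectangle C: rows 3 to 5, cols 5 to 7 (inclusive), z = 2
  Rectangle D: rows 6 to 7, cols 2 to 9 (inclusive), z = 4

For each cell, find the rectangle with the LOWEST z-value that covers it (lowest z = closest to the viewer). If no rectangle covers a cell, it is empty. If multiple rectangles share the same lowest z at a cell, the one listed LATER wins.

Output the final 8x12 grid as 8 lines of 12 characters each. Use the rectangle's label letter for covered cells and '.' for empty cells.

............
BB..........
BB....AAA...
BB...CCCA...
.....CCCA...
.....CCCA...
..DDDDDDDD..
..DDDDDDDD..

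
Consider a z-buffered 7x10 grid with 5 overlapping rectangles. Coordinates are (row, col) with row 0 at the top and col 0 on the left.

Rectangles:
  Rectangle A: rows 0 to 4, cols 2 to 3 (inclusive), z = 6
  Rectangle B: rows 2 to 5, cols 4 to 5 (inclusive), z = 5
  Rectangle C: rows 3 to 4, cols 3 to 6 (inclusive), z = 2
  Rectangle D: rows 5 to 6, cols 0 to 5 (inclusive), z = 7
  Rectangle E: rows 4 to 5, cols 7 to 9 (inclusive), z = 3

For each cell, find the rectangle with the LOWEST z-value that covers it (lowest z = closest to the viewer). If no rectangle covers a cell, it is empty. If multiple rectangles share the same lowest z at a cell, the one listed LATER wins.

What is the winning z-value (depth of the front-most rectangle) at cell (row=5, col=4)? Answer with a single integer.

Check cell (5,4):
  A: rows 0-4 cols 2-3 -> outside (row miss)
  B: rows 2-5 cols 4-5 z=5 -> covers; best now B (z=5)
  C: rows 3-4 cols 3-6 -> outside (row miss)
  D: rows 5-6 cols 0-5 z=7 -> covers; best now B (z=5)
  E: rows 4-5 cols 7-9 -> outside (col miss)
Winner: B at z=5

Answer: 5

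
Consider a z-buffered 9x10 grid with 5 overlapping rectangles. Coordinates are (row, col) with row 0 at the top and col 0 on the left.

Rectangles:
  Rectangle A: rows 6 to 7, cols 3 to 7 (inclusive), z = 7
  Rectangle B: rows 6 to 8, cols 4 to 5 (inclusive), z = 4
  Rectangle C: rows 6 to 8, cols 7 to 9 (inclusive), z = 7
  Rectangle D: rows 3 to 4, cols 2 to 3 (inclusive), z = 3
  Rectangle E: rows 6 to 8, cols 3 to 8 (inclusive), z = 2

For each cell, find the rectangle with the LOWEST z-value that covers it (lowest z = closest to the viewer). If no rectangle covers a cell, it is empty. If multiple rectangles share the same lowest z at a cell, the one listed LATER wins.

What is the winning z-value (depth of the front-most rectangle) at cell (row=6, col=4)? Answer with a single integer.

Answer: 2

Derivation:
Check cell (6,4):
  A: rows 6-7 cols 3-7 z=7 -> covers; best now A (z=7)
  B: rows 6-8 cols 4-5 z=4 -> covers; best now B (z=4)
  C: rows 6-8 cols 7-9 -> outside (col miss)
  D: rows 3-4 cols 2-3 -> outside (row miss)
  E: rows 6-8 cols 3-8 z=2 -> covers; best now E (z=2)
Winner: E at z=2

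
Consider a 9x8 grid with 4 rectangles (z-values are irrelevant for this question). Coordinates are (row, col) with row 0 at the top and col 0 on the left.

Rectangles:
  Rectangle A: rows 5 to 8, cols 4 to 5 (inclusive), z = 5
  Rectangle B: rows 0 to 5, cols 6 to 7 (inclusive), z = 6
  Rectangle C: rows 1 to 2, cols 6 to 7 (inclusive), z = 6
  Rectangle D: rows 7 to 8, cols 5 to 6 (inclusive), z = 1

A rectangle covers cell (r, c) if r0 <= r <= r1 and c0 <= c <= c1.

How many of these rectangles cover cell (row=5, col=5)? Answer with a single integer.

Check cell (5,5):
  A: rows 5-8 cols 4-5 -> covers
  B: rows 0-5 cols 6-7 -> outside (col miss)
  C: rows 1-2 cols 6-7 -> outside (row miss)
  D: rows 7-8 cols 5-6 -> outside (row miss)
Count covering = 1

Answer: 1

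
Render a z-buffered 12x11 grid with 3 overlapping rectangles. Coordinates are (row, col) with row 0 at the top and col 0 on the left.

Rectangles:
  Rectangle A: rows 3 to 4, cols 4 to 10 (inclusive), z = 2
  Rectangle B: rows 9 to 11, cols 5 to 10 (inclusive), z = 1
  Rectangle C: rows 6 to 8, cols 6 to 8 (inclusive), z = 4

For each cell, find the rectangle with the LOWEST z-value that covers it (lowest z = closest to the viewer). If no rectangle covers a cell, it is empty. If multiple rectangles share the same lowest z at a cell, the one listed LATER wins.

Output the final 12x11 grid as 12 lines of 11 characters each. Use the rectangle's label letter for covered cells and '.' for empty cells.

...........
...........
...........
....AAAAAAA
....AAAAAAA
...........
......CCC..
......CCC..
......CCC..
.....BBBBBB
.....BBBBBB
.....BBBBBB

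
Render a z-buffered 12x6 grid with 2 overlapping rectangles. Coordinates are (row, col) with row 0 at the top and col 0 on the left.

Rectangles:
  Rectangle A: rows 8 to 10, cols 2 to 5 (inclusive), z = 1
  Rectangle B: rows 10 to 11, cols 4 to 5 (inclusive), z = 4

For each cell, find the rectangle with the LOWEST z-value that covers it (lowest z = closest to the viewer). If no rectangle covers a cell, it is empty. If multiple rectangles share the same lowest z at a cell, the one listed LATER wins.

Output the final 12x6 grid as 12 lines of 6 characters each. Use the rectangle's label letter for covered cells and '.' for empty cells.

......
......
......
......
......
......
......
......
..AAAA
..AAAA
..AAAA
....BB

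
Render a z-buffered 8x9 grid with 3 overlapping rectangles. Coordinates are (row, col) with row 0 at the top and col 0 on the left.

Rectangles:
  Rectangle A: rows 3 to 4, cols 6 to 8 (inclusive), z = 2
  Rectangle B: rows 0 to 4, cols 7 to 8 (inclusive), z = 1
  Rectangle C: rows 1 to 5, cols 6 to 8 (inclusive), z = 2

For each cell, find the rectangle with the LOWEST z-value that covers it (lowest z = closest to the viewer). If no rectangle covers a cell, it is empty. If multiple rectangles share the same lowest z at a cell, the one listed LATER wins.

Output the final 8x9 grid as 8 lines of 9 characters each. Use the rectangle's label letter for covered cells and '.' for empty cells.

.......BB
......CBB
......CBB
......CBB
......CBB
......CCC
.........
.........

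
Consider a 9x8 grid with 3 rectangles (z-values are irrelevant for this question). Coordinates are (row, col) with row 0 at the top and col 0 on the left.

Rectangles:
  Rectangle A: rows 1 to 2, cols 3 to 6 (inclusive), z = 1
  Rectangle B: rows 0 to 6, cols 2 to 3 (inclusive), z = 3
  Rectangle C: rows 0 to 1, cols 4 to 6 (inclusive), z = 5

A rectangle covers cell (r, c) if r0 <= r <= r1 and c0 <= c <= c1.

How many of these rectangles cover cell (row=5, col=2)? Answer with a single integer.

Answer: 1

Derivation:
Check cell (5,2):
  A: rows 1-2 cols 3-6 -> outside (row miss)
  B: rows 0-6 cols 2-3 -> covers
  C: rows 0-1 cols 4-6 -> outside (row miss)
Count covering = 1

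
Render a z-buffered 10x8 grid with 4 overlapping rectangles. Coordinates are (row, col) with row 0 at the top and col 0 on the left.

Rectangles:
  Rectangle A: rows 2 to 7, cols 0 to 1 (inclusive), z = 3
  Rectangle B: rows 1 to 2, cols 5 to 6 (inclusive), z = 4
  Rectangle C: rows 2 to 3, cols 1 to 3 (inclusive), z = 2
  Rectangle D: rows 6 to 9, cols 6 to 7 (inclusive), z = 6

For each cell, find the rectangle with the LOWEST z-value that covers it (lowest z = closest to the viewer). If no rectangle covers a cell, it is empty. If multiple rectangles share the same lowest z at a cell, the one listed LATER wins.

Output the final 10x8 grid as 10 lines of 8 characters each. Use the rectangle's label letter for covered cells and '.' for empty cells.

........
.....BB.
ACCC.BB.
ACCC....
AA......
AA......
AA....DD
AA....DD
......DD
......DD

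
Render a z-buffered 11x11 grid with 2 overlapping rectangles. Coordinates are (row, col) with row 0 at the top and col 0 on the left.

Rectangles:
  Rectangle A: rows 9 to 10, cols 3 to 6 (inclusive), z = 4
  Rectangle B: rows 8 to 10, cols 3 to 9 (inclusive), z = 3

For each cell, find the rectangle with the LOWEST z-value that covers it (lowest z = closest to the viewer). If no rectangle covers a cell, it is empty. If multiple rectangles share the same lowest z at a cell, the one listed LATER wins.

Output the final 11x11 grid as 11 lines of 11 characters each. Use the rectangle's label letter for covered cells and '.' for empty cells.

...........
...........
...........
...........
...........
...........
...........
...........
...BBBBBBB.
...BBBBBBB.
...BBBBBBB.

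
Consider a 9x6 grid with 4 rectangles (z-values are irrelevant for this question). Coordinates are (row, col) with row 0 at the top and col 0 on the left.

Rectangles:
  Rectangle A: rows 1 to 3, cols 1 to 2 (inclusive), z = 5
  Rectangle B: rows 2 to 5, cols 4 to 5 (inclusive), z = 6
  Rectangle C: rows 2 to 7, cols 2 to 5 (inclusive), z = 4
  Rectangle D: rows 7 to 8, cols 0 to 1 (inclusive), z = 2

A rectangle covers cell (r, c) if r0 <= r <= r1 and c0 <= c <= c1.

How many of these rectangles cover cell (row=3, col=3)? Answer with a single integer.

Answer: 1

Derivation:
Check cell (3,3):
  A: rows 1-3 cols 1-2 -> outside (col miss)
  B: rows 2-5 cols 4-5 -> outside (col miss)
  C: rows 2-7 cols 2-5 -> covers
  D: rows 7-8 cols 0-1 -> outside (row miss)
Count covering = 1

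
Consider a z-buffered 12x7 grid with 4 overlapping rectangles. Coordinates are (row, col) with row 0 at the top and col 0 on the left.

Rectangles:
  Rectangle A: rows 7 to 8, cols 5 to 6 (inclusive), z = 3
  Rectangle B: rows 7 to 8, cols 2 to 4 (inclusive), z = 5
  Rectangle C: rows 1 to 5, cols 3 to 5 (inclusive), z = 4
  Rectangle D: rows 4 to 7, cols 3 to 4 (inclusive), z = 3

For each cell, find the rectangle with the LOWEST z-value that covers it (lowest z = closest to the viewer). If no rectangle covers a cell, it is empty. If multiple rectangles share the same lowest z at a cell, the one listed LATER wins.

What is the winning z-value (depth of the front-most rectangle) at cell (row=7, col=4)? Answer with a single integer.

Check cell (7,4):
  A: rows 7-8 cols 5-6 -> outside (col miss)
  B: rows 7-8 cols 2-4 z=5 -> covers; best now B (z=5)
  C: rows 1-5 cols 3-5 -> outside (row miss)
  D: rows 4-7 cols 3-4 z=3 -> covers; best now D (z=3)
Winner: D at z=3

Answer: 3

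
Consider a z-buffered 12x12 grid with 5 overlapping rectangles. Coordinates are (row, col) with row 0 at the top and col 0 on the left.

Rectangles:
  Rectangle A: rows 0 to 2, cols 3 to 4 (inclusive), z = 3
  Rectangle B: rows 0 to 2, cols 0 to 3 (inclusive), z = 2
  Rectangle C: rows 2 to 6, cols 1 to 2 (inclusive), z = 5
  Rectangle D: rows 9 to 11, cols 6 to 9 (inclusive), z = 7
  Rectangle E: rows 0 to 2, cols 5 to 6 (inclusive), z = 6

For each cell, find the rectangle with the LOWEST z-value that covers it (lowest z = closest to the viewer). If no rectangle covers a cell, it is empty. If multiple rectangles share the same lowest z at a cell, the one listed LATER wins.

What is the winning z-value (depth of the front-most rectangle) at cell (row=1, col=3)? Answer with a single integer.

Check cell (1,3):
  A: rows 0-2 cols 3-4 z=3 -> covers; best now A (z=3)
  B: rows 0-2 cols 0-3 z=2 -> covers; best now B (z=2)
  C: rows 2-6 cols 1-2 -> outside (row miss)
  D: rows 9-11 cols 6-9 -> outside (row miss)
  E: rows 0-2 cols 5-6 -> outside (col miss)
Winner: B at z=2

Answer: 2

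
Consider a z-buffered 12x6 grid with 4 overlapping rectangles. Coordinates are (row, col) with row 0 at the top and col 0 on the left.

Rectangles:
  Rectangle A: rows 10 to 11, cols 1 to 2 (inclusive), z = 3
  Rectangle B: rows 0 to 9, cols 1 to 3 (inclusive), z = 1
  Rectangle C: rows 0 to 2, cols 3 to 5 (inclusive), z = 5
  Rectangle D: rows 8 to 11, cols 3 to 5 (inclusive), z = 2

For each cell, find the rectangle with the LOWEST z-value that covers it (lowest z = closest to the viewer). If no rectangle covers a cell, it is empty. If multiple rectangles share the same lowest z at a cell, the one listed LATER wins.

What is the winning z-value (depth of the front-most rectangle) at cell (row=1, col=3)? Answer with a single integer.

Check cell (1,3):
  A: rows 10-11 cols 1-2 -> outside (row miss)
  B: rows 0-9 cols 1-3 z=1 -> covers; best now B (z=1)
  C: rows 0-2 cols 3-5 z=5 -> covers; best now B (z=1)
  D: rows 8-11 cols 3-5 -> outside (row miss)
Winner: B at z=1

Answer: 1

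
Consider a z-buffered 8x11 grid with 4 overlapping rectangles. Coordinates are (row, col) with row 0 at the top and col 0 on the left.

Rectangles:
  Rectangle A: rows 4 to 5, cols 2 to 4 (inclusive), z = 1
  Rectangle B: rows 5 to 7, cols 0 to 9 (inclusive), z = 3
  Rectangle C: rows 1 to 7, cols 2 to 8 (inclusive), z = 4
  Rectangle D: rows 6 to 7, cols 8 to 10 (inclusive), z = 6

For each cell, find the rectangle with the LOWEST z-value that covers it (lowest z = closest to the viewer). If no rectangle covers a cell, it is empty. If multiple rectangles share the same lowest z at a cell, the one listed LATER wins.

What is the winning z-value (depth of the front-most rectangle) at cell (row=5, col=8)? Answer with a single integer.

Check cell (5,8):
  A: rows 4-5 cols 2-4 -> outside (col miss)
  B: rows 5-7 cols 0-9 z=3 -> covers; best now B (z=3)
  C: rows 1-7 cols 2-8 z=4 -> covers; best now B (z=3)
  D: rows 6-7 cols 8-10 -> outside (row miss)
Winner: B at z=3

Answer: 3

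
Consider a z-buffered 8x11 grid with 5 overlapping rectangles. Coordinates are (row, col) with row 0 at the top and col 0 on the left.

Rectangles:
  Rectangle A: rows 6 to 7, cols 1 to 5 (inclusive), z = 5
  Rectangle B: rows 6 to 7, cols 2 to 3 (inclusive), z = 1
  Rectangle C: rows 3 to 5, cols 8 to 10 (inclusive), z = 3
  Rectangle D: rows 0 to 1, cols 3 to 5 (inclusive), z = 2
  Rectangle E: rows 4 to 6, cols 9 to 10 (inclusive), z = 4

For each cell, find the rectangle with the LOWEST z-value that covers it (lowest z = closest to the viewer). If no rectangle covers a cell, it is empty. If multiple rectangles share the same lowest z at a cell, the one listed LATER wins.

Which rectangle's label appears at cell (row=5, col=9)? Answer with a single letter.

Answer: C

Derivation:
Check cell (5,9):
  A: rows 6-7 cols 1-5 -> outside (row miss)
  B: rows 6-7 cols 2-3 -> outside (row miss)
  C: rows 3-5 cols 8-10 z=3 -> covers; best now C (z=3)
  D: rows 0-1 cols 3-5 -> outside (row miss)
  E: rows 4-6 cols 9-10 z=4 -> covers; best now C (z=3)
Winner: C at z=3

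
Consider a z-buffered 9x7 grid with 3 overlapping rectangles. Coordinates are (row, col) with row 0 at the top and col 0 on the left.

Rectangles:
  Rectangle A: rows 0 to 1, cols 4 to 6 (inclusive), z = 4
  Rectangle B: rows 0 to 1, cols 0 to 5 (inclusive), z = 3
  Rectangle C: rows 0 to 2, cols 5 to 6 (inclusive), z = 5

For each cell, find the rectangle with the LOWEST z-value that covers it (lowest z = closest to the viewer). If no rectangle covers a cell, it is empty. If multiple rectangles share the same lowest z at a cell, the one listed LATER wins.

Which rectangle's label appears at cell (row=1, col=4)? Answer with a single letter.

Check cell (1,4):
  A: rows 0-1 cols 4-6 z=4 -> covers; best now A (z=4)
  B: rows 0-1 cols 0-5 z=3 -> covers; best now B (z=3)
  C: rows 0-2 cols 5-6 -> outside (col miss)
Winner: B at z=3

Answer: B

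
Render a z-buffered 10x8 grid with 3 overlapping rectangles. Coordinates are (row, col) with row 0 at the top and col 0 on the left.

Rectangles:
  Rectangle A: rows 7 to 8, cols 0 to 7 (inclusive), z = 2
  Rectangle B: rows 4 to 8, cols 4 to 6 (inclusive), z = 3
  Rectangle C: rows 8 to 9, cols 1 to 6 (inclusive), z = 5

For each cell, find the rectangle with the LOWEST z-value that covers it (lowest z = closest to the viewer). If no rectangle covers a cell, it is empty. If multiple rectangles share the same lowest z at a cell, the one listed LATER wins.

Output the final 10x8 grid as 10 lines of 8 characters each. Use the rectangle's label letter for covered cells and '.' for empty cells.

........
........
........
........
....BBB.
....BBB.
....BBB.
AAAAAAAA
AAAAAAAA
.CCCCCC.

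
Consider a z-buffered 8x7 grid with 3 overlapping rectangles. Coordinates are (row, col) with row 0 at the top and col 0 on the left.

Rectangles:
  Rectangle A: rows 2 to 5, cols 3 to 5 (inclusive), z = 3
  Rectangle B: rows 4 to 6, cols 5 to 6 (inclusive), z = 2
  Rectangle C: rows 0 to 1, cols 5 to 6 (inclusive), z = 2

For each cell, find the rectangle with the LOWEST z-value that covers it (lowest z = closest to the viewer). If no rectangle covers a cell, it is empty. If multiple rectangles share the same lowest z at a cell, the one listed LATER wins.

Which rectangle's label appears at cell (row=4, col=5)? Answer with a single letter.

Check cell (4,5):
  A: rows 2-5 cols 3-5 z=3 -> covers; best now A (z=3)
  B: rows 4-6 cols 5-6 z=2 -> covers; best now B (z=2)
  C: rows 0-1 cols 5-6 -> outside (row miss)
Winner: B at z=2

Answer: B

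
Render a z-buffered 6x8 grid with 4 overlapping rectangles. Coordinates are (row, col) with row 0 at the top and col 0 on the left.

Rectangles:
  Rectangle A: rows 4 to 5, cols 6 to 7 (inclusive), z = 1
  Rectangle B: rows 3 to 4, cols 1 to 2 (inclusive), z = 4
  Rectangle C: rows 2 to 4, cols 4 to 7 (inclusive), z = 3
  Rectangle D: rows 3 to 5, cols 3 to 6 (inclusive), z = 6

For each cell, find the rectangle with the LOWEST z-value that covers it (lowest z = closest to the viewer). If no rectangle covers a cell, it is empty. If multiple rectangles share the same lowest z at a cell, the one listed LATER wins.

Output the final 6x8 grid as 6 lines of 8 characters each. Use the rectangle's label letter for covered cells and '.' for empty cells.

........
........
....CCCC
.BBDCCCC
.BBDCCAA
...DDDAA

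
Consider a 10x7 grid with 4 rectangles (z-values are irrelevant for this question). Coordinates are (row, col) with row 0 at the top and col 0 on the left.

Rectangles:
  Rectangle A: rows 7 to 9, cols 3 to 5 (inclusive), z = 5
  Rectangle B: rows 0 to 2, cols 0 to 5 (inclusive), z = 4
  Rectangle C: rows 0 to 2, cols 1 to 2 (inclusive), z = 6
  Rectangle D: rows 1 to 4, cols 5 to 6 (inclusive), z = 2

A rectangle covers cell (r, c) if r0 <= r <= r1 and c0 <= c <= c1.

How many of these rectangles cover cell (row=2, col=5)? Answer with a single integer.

Answer: 2

Derivation:
Check cell (2,5):
  A: rows 7-9 cols 3-5 -> outside (row miss)
  B: rows 0-2 cols 0-5 -> covers
  C: rows 0-2 cols 1-2 -> outside (col miss)
  D: rows 1-4 cols 5-6 -> covers
Count covering = 2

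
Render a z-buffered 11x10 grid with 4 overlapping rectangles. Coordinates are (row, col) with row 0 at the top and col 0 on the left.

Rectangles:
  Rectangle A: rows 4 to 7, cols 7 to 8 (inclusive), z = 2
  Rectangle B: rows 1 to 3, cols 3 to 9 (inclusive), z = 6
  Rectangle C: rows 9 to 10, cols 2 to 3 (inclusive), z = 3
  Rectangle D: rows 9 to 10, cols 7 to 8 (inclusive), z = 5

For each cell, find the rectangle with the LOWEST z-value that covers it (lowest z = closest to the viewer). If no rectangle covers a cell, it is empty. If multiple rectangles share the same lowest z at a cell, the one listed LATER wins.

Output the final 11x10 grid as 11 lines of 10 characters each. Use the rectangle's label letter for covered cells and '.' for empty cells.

..........
...BBBBBBB
...BBBBBBB
...BBBBBBB
.......AA.
.......AA.
.......AA.
.......AA.
..........
..CC...DD.
..CC...DD.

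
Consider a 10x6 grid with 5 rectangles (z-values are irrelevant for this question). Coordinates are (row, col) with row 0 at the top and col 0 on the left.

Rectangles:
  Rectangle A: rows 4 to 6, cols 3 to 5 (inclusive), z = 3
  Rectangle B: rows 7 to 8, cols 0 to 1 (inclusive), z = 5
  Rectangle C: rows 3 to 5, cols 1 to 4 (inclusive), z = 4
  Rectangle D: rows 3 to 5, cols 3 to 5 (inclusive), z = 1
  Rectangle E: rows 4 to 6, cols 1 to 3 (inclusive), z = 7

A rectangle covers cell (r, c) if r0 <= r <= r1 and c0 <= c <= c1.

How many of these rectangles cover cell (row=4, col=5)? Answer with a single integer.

Answer: 2

Derivation:
Check cell (4,5):
  A: rows 4-6 cols 3-5 -> covers
  B: rows 7-8 cols 0-1 -> outside (row miss)
  C: rows 3-5 cols 1-4 -> outside (col miss)
  D: rows 3-5 cols 3-5 -> covers
  E: rows 4-6 cols 1-3 -> outside (col miss)
Count covering = 2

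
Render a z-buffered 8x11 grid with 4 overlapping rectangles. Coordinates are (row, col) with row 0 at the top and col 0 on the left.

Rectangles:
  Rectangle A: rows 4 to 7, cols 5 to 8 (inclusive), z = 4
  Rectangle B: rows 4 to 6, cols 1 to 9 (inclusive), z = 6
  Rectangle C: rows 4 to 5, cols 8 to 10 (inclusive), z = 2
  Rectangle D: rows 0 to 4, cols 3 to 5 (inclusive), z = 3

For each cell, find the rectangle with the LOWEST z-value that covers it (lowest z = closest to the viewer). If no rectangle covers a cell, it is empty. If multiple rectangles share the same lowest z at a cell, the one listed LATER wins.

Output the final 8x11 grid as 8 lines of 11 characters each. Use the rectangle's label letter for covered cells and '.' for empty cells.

...DDD.....
...DDD.....
...DDD.....
...DDD.....
.BBDDDAACCC
.BBBBAAACCC
.BBBBAAAAB.
.....AAAA..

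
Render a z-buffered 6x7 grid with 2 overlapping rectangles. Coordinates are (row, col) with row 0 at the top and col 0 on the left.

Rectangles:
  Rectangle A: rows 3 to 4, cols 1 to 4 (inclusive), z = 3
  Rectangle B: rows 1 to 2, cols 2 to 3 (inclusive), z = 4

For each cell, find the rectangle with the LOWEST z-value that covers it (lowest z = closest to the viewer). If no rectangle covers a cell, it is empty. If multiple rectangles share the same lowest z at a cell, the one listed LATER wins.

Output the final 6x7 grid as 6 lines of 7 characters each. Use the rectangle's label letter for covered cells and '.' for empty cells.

.......
..BB...
..BB...
.AAAA..
.AAAA..
.......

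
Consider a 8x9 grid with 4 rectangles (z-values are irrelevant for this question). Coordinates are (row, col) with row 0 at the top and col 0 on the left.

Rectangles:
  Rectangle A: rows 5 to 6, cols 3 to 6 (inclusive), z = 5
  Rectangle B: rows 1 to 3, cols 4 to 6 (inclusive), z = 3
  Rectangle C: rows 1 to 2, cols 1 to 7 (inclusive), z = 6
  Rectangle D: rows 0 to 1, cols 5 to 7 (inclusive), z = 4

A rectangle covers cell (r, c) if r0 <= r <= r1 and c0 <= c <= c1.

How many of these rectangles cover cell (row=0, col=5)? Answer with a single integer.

Answer: 1

Derivation:
Check cell (0,5):
  A: rows 5-6 cols 3-6 -> outside (row miss)
  B: rows 1-3 cols 4-6 -> outside (row miss)
  C: rows 1-2 cols 1-7 -> outside (row miss)
  D: rows 0-1 cols 5-7 -> covers
Count covering = 1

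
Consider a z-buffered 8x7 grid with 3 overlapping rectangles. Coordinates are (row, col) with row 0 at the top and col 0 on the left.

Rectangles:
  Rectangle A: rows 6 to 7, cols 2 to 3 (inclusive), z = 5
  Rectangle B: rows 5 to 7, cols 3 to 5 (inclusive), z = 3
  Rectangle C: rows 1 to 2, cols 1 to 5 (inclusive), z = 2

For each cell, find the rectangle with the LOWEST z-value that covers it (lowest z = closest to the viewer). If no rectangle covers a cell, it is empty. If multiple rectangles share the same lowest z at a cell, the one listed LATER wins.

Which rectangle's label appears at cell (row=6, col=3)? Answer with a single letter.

Answer: B

Derivation:
Check cell (6,3):
  A: rows 6-7 cols 2-3 z=5 -> covers; best now A (z=5)
  B: rows 5-7 cols 3-5 z=3 -> covers; best now B (z=3)
  C: rows 1-2 cols 1-5 -> outside (row miss)
Winner: B at z=3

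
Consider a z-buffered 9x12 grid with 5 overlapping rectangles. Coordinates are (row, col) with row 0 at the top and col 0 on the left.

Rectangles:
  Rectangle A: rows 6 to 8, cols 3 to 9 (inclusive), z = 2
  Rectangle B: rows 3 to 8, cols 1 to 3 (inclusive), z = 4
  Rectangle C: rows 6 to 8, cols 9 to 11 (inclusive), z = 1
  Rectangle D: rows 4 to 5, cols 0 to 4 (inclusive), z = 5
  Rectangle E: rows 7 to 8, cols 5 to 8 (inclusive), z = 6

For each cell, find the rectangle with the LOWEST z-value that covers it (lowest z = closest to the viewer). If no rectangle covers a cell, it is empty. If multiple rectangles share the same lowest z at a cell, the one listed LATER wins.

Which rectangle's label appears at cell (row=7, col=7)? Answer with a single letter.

Answer: A

Derivation:
Check cell (7,7):
  A: rows 6-8 cols 3-9 z=2 -> covers; best now A (z=2)
  B: rows 3-8 cols 1-3 -> outside (col miss)
  C: rows 6-8 cols 9-11 -> outside (col miss)
  D: rows 4-5 cols 0-4 -> outside (row miss)
  E: rows 7-8 cols 5-8 z=6 -> covers; best now A (z=2)
Winner: A at z=2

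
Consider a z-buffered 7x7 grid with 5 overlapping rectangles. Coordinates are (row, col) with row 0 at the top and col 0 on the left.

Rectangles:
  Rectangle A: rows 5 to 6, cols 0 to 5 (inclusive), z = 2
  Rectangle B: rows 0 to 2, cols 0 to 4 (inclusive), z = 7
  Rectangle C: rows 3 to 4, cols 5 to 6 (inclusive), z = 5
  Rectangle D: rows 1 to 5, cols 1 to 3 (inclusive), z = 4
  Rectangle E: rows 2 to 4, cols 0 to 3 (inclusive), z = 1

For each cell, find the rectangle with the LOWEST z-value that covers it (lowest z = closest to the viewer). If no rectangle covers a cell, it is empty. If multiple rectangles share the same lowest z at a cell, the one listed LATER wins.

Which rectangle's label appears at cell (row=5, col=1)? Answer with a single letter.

Answer: A

Derivation:
Check cell (5,1):
  A: rows 5-6 cols 0-5 z=2 -> covers; best now A (z=2)
  B: rows 0-2 cols 0-4 -> outside (row miss)
  C: rows 3-4 cols 5-6 -> outside (row miss)
  D: rows 1-5 cols 1-3 z=4 -> covers; best now A (z=2)
  E: rows 2-4 cols 0-3 -> outside (row miss)
Winner: A at z=2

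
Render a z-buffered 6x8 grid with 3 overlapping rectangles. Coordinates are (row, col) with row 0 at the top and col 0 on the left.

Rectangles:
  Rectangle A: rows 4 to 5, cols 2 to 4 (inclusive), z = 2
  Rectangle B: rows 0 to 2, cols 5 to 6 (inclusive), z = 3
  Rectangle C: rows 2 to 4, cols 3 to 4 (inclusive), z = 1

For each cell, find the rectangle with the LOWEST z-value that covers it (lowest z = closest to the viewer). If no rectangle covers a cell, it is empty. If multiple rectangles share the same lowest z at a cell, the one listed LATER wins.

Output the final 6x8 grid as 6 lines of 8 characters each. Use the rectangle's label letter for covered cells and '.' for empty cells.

.....BB.
.....BB.
...CCBB.
...CC...
..ACC...
..AAA...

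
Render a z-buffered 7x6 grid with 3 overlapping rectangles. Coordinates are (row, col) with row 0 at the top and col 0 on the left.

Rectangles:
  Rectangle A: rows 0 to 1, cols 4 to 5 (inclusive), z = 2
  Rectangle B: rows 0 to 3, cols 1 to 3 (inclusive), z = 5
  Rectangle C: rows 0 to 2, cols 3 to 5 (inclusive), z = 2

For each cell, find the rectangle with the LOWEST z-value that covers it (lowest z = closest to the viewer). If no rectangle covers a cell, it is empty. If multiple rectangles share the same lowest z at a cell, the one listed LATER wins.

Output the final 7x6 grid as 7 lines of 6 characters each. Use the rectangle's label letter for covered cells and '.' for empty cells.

.BBCCC
.BBCCC
.BBCCC
.BBB..
......
......
......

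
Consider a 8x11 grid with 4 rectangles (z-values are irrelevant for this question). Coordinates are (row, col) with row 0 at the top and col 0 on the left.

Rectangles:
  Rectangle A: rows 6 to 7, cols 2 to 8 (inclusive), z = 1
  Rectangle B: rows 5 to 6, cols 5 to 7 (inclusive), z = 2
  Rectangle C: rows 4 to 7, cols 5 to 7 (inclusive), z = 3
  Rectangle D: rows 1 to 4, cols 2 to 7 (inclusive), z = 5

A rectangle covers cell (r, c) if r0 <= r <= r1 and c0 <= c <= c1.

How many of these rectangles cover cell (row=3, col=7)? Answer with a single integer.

Answer: 1

Derivation:
Check cell (3,7):
  A: rows 6-7 cols 2-8 -> outside (row miss)
  B: rows 5-6 cols 5-7 -> outside (row miss)
  C: rows 4-7 cols 5-7 -> outside (row miss)
  D: rows 1-4 cols 2-7 -> covers
Count covering = 1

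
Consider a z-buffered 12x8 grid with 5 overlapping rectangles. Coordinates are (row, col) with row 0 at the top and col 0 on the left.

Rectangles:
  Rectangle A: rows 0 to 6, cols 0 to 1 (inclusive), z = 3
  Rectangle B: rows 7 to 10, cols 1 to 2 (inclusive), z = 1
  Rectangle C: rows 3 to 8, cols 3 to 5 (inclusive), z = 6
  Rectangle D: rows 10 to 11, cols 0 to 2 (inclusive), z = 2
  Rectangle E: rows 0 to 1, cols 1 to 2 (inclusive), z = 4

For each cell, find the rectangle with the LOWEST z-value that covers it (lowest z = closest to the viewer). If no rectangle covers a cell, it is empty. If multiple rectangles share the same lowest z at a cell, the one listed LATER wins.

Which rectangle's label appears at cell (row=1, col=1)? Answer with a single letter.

Answer: A

Derivation:
Check cell (1,1):
  A: rows 0-6 cols 0-1 z=3 -> covers; best now A (z=3)
  B: rows 7-10 cols 1-2 -> outside (row miss)
  C: rows 3-8 cols 3-5 -> outside (row miss)
  D: rows 10-11 cols 0-2 -> outside (row miss)
  E: rows 0-1 cols 1-2 z=4 -> covers; best now A (z=3)
Winner: A at z=3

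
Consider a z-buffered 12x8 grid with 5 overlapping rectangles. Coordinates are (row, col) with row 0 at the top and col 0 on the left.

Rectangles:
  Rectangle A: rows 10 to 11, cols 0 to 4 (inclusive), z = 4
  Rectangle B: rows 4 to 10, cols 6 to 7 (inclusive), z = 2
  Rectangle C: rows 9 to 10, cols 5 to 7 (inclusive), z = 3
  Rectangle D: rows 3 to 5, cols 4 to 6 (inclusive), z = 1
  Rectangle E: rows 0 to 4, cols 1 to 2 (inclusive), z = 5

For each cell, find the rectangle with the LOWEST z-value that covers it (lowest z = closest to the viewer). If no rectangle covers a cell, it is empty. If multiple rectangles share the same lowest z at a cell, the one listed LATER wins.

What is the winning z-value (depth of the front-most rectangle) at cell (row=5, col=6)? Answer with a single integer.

Answer: 1

Derivation:
Check cell (5,6):
  A: rows 10-11 cols 0-4 -> outside (row miss)
  B: rows 4-10 cols 6-7 z=2 -> covers; best now B (z=2)
  C: rows 9-10 cols 5-7 -> outside (row miss)
  D: rows 3-5 cols 4-6 z=1 -> covers; best now D (z=1)
  E: rows 0-4 cols 1-2 -> outside (row miss)
Winner: D at z=1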